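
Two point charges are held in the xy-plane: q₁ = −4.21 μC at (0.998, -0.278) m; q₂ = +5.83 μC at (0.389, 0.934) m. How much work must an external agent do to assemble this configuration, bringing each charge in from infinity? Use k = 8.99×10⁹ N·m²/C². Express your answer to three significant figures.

The assembly work is the sum of pairwise potential energies, U = Σ_{i<j} kqᵢqⱼ/rᵢⱼ.
Pair separations: r₁₂ = 1.36 m.
U = (-0.163) = -0.163 J.

-0.163 J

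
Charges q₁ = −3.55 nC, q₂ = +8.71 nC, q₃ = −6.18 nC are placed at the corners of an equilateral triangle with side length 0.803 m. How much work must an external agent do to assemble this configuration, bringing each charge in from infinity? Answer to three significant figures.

-7.03×10⁻⁷ J

The assembly work is the sum of pairwise potential energies, U = Σ_{i<j} kqᵢqⱼ/rᵢⱼ.
All three pair separations equal the side length, 0.803 m.
U = (-3.46×10⁻⁷) + (2.46×10⁻⁷) + (-6.03×10⁻⁷) = -7.03×10⁻⁷ J.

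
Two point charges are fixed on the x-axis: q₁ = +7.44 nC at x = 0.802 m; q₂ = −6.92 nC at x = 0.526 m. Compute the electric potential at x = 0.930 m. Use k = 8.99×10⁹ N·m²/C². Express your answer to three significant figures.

Electric potential is a scalar, so the contributions from each charge add algebraically: V = Σ kqᵢ/rᵢ.
Distances from the field point to each charge: r₁ = 0.128 m, r₂ = 0.404 m.
V = k[(7.44×10⁻⁹)/(0.128) + (-6.92×10⁻⁹)/(0.404)] = 369 V.

369 V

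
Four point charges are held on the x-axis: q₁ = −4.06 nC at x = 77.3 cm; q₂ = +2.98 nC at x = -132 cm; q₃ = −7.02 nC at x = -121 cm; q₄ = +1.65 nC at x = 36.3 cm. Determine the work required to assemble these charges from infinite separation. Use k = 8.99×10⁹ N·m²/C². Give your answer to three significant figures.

-1.82×10⁻⁶ J

The assembly work is the sum of pairwise potential energies, U = Σ_{i<j} kqᵢqⱼ/rᵢⱼ.
Pair separations: r₁₂ = 2.09 m, r₁₃ = 1.98 m, r₁₄ = 0.410 m, r₂₃ = 0.110 m, r₂₄ = 1.68 m, r₃₄ = 1.57 m.
Summing all 6 pair terms gives U = -1.82×10⁻⁶ J.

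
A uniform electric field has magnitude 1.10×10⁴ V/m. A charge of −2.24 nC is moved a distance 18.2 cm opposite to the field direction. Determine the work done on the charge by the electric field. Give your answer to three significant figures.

The potential change for a displacement 18.2 cm opposite to the field direction is ΔV = +Ed = 2000 V.
W_field = −qΔV = 4.48×10⁻⁶ J.

4.48×10⁻⁶ J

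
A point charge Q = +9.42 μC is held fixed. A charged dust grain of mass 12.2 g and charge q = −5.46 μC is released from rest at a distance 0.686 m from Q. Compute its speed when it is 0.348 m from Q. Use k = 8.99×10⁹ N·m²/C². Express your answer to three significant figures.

10.4 m/s

Only the electrostatic force acts, so mechanical energy is conserved: ½mv² = U₁ − U₂ = kQq(1/r₁ − 1/r₂).
U₁ − U₂ = (8.99×10⁹ N·m²/C²)(9.42×10⁻⁶ C)(-5.46×10⁻⁶ C)(1/0.686 − 1/0.348) = 0.655 J.
v = √(2·0.655/0.0122) = 10.4 m/s.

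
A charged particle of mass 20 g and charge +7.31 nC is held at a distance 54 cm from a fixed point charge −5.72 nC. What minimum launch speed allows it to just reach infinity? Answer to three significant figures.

8.34×10⁻³ m/s

To just escape, total mechanical energy must reach zero at infinity: ½mv²_min + U = 0, so ½mv²_min = −U = |kQq|/r.
|U| = |kQq|/r = (8.99×10⁹ N·m²/C²)(5.72×10⁻⁹)(7.31×10⁻⁹)/(0.540) = 6.96×10⁻⁷ J.
v_min = √(2|U|/m) = √(2·6.96×10⁻⁷/0.0200) = 8.34×10⁻³ m/s.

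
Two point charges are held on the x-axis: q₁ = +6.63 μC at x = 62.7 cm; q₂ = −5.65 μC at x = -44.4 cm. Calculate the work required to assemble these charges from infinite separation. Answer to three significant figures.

-0.314 J

The assembly work is the sum of pairwise potential energies, U = Σ_{i<j} kqᵢqⱼ/rᵢⱼ.
Pair separations: r₁₂ = 1.07 m.
U = (-0.314) = -0.314 J.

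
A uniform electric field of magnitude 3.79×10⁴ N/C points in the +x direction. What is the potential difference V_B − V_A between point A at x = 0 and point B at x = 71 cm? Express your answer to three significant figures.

In a uniform field, potential decreases in the direction of E: V_B − V_A = −E·Δx.
V_B − V_A = −(3.79×10⁴ V/m)(0.710 m) = -2.69×10⁴ V.

-2.69×10⁴ V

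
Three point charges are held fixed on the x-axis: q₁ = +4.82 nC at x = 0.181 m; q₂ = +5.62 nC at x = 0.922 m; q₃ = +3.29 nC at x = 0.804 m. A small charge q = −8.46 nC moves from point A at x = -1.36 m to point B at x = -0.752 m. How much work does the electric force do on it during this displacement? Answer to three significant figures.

2.68×10⁻⁷ J

The work done by the electric force is W_field = −ΔU = −q(V_B − V_A) = q(V_A − V_B).
At A: distances to the source charges are 1.54 m, 2.28 m, 2.16 m; V_A = Σ kqᵢ/rᵢ = 63.9 V.
At B: distances to the source charges are 0.933 m, 1.67 m, 1.56 m; V_B = Σ kqᵢ/rᵢ = 95.6 V.
ΔV = V_B − V_A = 31.7 V.
W_field = −qΔV = −(-8.46×10⁻⁹ C)(31.7 V) = 2.68×10⁻⁷ J.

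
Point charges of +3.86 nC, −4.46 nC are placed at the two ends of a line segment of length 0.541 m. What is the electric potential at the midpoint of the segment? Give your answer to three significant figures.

-19.9 V

The total potential is the scalar sum of each charge's contribution, V = Σ kqᵢ/rᵢ.
Each charge is 0.271 m from the midpoint.
V = k[(3.86×10⁻⁹)/(0.271) + (-4.46×10⁻⁹)/(0.271)] = -19.9 V.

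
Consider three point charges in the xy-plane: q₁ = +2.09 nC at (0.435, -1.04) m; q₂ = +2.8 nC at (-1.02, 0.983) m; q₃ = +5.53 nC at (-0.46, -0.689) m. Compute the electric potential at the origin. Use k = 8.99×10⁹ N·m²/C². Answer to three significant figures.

The total potential is the scalar sum of each charge's contribution, V = Σ kqᵢ/rᵢ.
Distances from the field point to each charge: r₁ = 1.13 m, r₂ = 1.42 m, r₃ = 0.828 m.
V = k[(2.09×10⁻⁹)/(1.13) + (2.80×10⁻⁹)/(1.42) + (5.53×10⁻⁹)/(0.828)] = 94.4 V.

94.4 V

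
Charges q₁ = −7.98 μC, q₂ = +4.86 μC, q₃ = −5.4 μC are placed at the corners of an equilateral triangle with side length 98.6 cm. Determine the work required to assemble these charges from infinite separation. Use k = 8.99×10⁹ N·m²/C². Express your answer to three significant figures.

-0.200 J

The work to assemble the configuration equals its total potential energy, U = Σ kqᵢqⱼ/rᵢⱼ over all pairs.
All three pair separations equal the side length, 0.986 m.
U = (-0.354) + (0.393) + (-0.239) = -0.200 J.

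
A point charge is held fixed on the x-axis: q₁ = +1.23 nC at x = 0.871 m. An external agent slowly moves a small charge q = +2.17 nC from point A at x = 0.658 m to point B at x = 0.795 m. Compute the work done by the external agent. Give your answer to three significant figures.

For quasistatic motion the external work equals the change in potential energy: W_ext = qΔV = q(V_B − V_A).
At A: distance to the source charge is 0.213 m; V_A = kq₁/r = 51.9 V.
At B: distance to the source charge is 0.0760 m; V_B = kq₁/r = 145 V.
ΔV = V_B − V_A = 93.6 V.
W_ext = qΔV = (2.17×10⁻⁹ C)(93.6 V) = 2.03×10⁻⁷ J.

2.03×10⁻⁷ J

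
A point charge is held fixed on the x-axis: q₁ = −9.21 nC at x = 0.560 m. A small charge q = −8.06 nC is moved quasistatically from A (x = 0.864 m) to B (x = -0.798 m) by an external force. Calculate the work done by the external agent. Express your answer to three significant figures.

For quasistatic motion the external work equals the change in potential energy: W_ext = qΔV = q(V_B − V_A).
At A: distance to the source charge is 0.304 m; V_A = kq₁/r = -272 V.
At B: distance to the source charge is 1.36 m; V_B = kq₁/r = -61.0 V.
ΔV = V_B − V_A = 211 V.
W_ext = qΔV = (-8.06×10⁻⁹ C)(211 V) = -1.70×10⁻⁶ J.

-1.70×10⁻⁶ J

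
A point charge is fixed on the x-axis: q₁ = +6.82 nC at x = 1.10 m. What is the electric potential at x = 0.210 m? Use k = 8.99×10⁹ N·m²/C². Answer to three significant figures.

68.9 V

Electric potential is a scalar, so the contributions from each charge add algebraically: V = Σ kqᵢ/rᵢ.
V = k[(6.82×10⁻⁹)/(0.890)] = 68.9 V.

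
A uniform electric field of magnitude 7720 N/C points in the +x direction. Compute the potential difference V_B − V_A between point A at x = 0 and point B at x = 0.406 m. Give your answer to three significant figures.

-3130 V

In a uniform field, potential decreases in the direction of E: V_B − V_A = −E·Δx.
V_B − V_A = −(7720 V/m)(0.406 m) = -3130 V.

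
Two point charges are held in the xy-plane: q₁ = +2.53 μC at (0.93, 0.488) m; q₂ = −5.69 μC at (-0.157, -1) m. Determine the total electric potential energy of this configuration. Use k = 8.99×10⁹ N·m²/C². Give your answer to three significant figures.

The assembly work is the sum of pairwise potential energies, U = Σ_{i<j} kqᵢqⱼ/rᵢⱼ.
Pair separations: r₁₂ = 1.84 m.
U = (-0.0702) = -0.0702 J.

-0.0702 J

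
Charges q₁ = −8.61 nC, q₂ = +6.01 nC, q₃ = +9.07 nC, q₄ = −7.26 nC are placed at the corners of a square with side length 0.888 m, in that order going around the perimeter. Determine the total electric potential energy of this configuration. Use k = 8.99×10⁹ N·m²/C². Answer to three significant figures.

-8.77×10⁻⁷ J

The assembly work is the sum of pairwise potential energies, U = Σ_{i<j} kqᵢqⱼ/rᵢⱼ.
The four side pairs have separation 0.888 m and the two diagonal pairs 1.26 m.
Summing all 6 pair terms gives U = -8.77×10⁻⁷ J.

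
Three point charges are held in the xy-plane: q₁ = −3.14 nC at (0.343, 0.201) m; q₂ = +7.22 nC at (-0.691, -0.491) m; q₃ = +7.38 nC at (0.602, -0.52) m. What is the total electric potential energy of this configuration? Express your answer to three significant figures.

-6.54×10⁻⁸ J

The assembly work is the sum of pairwise potential energies, U = Σ_{i<j} kqᵢqⱼ/rᵢⱼ.
Pair separations: r₁₂ = 1.24 m, r₁₃ = 0.766 m, r₂₃ = 1.29 m.
U = (-1.64×10⁻⁷) + (-2.72×10⁻⁷) + (3.70×10⁻⁷) = -6.54×10⁻⁸ J.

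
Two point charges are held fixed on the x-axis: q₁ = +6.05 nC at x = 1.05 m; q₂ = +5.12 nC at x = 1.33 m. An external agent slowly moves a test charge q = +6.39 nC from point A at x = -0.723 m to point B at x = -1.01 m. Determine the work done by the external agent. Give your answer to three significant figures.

-4.49×10⁻⁸ J

For quasistatic motion the external work equals the change in potential energy: W_ext = qΔV = q(V_B − V_A).
At A: distances to the source charges are 1.77 m, 2.05 m; V_A = Σ kqᵢ/rᵢ = 53.1 V.
At B: distances to the source charges are 2.06 m, 2.34 m; V_B = Σ kqᵢ/rᵢ = 46.1 V.
ΔV = V_B − V_A = -7.02 V.
W_ext = qΔV = (6.39×10⁻⁹ C)(-7.02 V) = -4.49×10⁻⁸ J.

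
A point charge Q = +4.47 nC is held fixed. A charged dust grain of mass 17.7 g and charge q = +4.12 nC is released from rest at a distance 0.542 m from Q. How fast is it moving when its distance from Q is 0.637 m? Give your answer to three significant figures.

2.27×10⁻³ m/s

Only the electrostatic force acts, so mechanical energy is conserved: ½mv² = U₁ − U₂ = kQq(1/r₁ − 1/r₂).
U₁ − U₂ = (8.99×10⁹ N·m²/C²)(4.47×10⁻⁹ C)(4.12×10⁻⁹ C)(1/0.542 − 1/0.637) = 4.56×10⁻⁸ J.
v = √(2·4.56×10⁻⁸/0.0177) = 2.27×10⁻³ m/s.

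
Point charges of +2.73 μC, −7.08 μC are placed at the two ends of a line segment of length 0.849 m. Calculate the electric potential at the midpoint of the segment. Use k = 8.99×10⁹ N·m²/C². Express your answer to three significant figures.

-9.21×10⁴ V

Electric potential is a scalar, so the contributions from each charge add algebraically: V = Σ kqᵢ/rᵢ.
Each charge is 0.424 m from the midpoint.
V = k[(2.73×10⁻⁶)/(0.424) + (-7.08×10⁻⁶)/(0.424)] = -9.21×10⁴ V.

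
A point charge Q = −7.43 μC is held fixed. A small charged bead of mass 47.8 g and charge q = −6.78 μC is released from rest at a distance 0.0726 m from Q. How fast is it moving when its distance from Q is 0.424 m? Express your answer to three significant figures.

Only the electrostatic force acts, so mechanical energy is conserved: ½mv² = U₁ − U₂ = kQq(1/r₁ − 1/r₂).
U₁ − U₂ = (8.99×10⁹ N·m²/C²)(-7.43×10⁻⁶ C)(-6.78×10⁻⁶ C)(1/0.0726 − 1/0.424) = 5.17 J.
v = √(2·5.17/0.0478) = 14.7 m/s.

14.7 m/s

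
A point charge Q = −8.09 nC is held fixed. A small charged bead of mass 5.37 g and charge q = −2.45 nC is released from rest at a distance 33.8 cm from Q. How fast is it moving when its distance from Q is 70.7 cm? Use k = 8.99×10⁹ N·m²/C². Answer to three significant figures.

0.0101 m/s

Only the electrostatic force acts, so mechanical energy is conserved: ½mv² = U₁ − U₂ = kQq(1/r₁ − 1/r₂).
U₁ − U₂ = (8.99×10⁹ N·m²/C²)(-8.09×10⁻⁹ C)(-2.45×10⁻⁹ C)(1/0.338 − 1/0.707) = 2.75×10⁻⁷ J.
v = √(2·2.75×10⁻⁷/5.37×10⁻³) = 0.0101 m/s.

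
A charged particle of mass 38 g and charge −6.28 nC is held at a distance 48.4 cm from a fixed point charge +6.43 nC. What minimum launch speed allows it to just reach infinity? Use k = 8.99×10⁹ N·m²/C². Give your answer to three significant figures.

6.28×10⁻³ m/s

To just escape, total mechanical energy must reach zero at infinity: ½mv²_min + U = 0, so ½mv²_min = −U = |kQq|/r.
|U| = |kQq|/r = (8.99×10⁹ N·m²/C²)(6.43×10⁻⁹)(6.28×10⁻⁹)/(0.484) = 7.50×10⁻⁷ J.
v_min = √(2|U|/m) = √(2·7.50×10⁻⁷/0.0380) = 6.28×10⁻³ m/s.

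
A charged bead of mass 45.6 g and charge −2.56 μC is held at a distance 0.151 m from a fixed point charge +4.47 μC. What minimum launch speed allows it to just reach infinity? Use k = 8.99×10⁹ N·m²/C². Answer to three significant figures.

To just escape, total mechanical energy must reach zero at infinity: ½mv²_min + U = 0, so ½mv²_min = −U = |kQq|/r.
|U| = |kQq|/r = (8.99×10⁹ N·m²/C²)(4.47×10⁻⁶)(2.56×10⁻⁶)/(0.151) = 0.681 J.
v_min = √(2|U|/m) = √(2·0.681/0.0456) = 5.47 m/s.

5.47 m/s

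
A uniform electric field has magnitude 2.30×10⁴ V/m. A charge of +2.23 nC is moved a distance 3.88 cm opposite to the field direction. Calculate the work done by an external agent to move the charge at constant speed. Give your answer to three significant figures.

The potential change for a displacement 3.88 cm opposite to the field direction is ΔV = +Ed = 892 V.
W_ext = qΔV = 1.99×10⁻⁶ J.

1.99×10⁻⁶ J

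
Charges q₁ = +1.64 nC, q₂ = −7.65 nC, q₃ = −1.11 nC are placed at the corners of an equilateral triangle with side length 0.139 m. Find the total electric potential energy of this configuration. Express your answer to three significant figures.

-3.80×10⁻⁷ J

The work to assemble the configuration equals its total potential energy, U = Σ kqᵢqⱼ/rᵢⱼ over all pairs.
All three pair separations equal the side length, 0.139 m.
U = (-8.11×10⁻⁷) + (-1.18×10⁻⁷) + (5.49×10⁻⁷) = -3.80×10⁻⁷ J.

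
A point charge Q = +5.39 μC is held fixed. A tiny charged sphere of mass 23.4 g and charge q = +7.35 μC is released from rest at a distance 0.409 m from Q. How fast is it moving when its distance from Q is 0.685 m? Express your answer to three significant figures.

Only the electrostatic force acts, so mechanical energy is conserved: ½mv² = U₁ − U₂ = kQq(1/r₁ − 1/r₂).
U₁ − U₂ = (8.99×10⁹ N·m²/C²)(5.39×10⁻⁶ C)(7.35×10⁻⁶ C)(1/0.409 − 1/0.685) = 0.351 J.
v = √(2·0.351/0.0234) = 5.48 m/s.

5.48 m/s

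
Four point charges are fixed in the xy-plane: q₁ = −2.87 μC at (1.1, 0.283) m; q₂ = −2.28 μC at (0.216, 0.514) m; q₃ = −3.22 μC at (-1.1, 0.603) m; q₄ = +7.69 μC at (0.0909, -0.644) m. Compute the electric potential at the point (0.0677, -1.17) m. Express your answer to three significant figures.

9.11×10⁴ V

The total potential is the scalar sum of each charge's contribution, V = Σ kqᵢ/rᵢ.
Distances from the field point to each charge: r₁ = 1.78 m, r₂ = 1.69 m, r₃ = 2.12 m, r₄ = 0.527 m.
V = k[(-2.87×10⁻⁶)/(1.78) + (-2.28×10⁻⁶)/(1.69) + (-3.22×10⁻⁶)/(2.12) + (7.69×10⁻⁶)/(0.527)] = 9.11×10⁴ V.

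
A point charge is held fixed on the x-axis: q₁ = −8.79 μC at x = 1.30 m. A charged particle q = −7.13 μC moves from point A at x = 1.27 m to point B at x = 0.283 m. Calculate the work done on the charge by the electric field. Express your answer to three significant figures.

18.2 J

The work done by the electric force is W_field = −ΔU = −q(V_B − V_A) = q(V_A − V_B).
At A: distance to the source charge is 0.0300 m; V_A = kq₁/r = -2.63×10⁶ V.
At B: distance to the source charge is 1.02 m; V_B = kq₁/r = -7.77×10⁴ V.
ΔV = V_B − V_A = 2.56×10⁶ V.
W_field = −qΔV = −(-7.13×10⁻⁶ C)(2.56×10⁶ V) = 18.2 J.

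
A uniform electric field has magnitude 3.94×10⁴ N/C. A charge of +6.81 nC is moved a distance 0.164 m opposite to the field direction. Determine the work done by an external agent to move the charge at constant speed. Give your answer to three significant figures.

4.40×10⁻⁵ J

The potential change for a displacement 0.164 m opposite to the field direction is ΔV = +Ed = 6460 V.
W_ext = qΔV = 4.40×10⁻⁵ J.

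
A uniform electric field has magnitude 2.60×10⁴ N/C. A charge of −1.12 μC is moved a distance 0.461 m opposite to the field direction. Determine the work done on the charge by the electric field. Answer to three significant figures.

The potential change for a displacement 0.461 m opposite to the field direction is ΔV = +Ed = 1.20×10⁴ V.
W_field = −qΔV = 0.0134 J.

0.0134 J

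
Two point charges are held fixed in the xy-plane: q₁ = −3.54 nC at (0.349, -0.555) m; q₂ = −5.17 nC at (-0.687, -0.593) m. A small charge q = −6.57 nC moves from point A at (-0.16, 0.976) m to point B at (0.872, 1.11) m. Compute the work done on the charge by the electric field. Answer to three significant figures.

The work done by the electric force is W_field = −ΔU = −q(V_B − V_A) = q(V_A − V_B).
At A: distances to the source charges are 1.61 m, 1.66 m; V_A = Σ kqᵢ/rᵢ = -47.8 V.
At B: distances to the source charges are 1.75 m, 2.31 m; V_B = Σ kqᵢ/rᵢ = -38.4 V.
ΔV = V_B − V_A = 9.44 V.
W_field = −qΔV = −(-6.57×10⁻⁹ C)(9.44 V) = 6.20×10⁻⁸ J.

6.20×10⁻⁸ J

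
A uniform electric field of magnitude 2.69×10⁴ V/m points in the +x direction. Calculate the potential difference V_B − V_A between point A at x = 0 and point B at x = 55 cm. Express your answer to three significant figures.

-1.48×10⁴ V

In a uniform field, potential decreases in the direction of E: V_B − V_A = −E·Δx.
V_B − V_A = −(2.69×10⁴ V/m)(0.550 m) = -1.48×10⁴ V.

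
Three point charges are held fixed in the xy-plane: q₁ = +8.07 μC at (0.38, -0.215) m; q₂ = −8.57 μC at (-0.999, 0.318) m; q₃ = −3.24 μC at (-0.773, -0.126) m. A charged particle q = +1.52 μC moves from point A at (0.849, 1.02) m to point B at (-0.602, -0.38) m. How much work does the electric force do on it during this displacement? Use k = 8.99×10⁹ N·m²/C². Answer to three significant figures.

0.182 J

The work done by the electric force is W_field = −ΔU = −q(V_B − V_A) = q(V_A − V_B).
At A: distances to the source charges are 1.32 m, 1.98 m, 1.99 m; V_A = Σ kqᵢ/rᵢ = 1280 V.
At B: distances to the source charges are 0.996 m, 0.803 m, 0.306 m; V_B = Σ kqᵢ/rᵢ = -1.18×10⁵ V.
ΔV = V_B − V_A = -1.19×10⁵ V.
W_field = −qΔV = −(1.52×10⁻⁶ C)(-1.19×10⁵ V) = 0.182 J.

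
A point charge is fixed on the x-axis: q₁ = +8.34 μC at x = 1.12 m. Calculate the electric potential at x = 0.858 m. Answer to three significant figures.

2.86×10⁵ V

Electric potential is a scalar, so the contributions from each charge add algebraically: V = Σ kqᵢ/rᵢ.
V = k[(8.34×10⁻⁶)/(0.262)] = 2.86×10⁵ V.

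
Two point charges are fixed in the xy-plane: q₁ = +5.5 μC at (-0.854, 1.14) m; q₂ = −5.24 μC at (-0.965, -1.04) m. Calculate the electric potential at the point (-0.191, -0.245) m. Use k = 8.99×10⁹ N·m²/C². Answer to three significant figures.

-1.03×10⁴ V

Electric potential is a scalar, so the contributions from each charge add algebraically: V = Σ kqᵢ/rᵢ.
Distances from the field point to each charge: r₁ = 1.54 m, r₂ = 1.11 m.
V = k[(5.50×10⁻⁶)/(1.54) + (-5.24×10⁻⁶)/(1.11)] = -1.03×10⁴ V.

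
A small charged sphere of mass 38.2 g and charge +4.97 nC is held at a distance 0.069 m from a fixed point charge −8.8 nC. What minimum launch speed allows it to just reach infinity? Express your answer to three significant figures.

To just escape, total mechanical energy must reach zero at infinity: ½mv²_min + U = 0, so ½mv²_min = −U = |kQq|/r.
|U| = |kQq|/r = (8.99×10⁹ N·m²/C²)(8.80×10⁻⁹)(4.97×10⁻⁹)/(0.0690) = 5.70×10⁻⁶ J.
v_min = √(2|U|/m) = √(2·5.70×10⁻⁶/0.0382) = 0.0173 m/s.

0.0173 m/s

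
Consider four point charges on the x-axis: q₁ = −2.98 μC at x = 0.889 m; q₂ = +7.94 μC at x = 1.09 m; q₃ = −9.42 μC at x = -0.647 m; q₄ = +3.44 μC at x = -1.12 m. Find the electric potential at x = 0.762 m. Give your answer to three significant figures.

-3.70×10⁴ V

The total potential is the scalar sum of each charge's contribution, V = Σ kqᵢ/rᵢ.
Distances from the field point to each charge: r₁ = 0.127 m, r₂ = 0.328 m, r₃ = 1.41 m, r₄ = 1.88 m.
V = k[(-2.98×10⁻⁶)/(0.127) + (7.94×10⁻⁶)/(0.328) + (-9.42×10⁻⁶)/(1.41) + (3.44×10⁻⁶)/(1.88)] = -3.70×10⁴ V.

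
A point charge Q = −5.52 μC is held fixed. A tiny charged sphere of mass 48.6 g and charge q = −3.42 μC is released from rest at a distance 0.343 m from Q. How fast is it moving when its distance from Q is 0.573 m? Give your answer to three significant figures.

2.86 m/s

Only the electrostatic force acts, so mechanical energy is conserved: ½mv² = U₁ − U₂ = kQq(1/r₁ − 1/r₂).
U₁ − U₂ = (8.99×10⁹ N·m²/C²)(-5.52×10⁻⁶ C)(-3.42×10⁻⁶ C)(1/0.343 − 1/0.573) = 0.199 J.
v = √(2·0.199/0.0486) = 2.86 m/s.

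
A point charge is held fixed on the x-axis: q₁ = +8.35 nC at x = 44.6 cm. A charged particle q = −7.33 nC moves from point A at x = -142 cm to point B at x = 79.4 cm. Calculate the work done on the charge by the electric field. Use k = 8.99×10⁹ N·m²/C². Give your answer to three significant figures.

The work done by the electric force is W_field = −ΔU = −q(V_B − V_A) = q(V_A − V_B).
At A: distance to the source charge is 1.87 m; V_A = kq₁/r = 40.2 V.
At B: distance to the source charge is 0.348 m; V_B = kq₁/r = 216 V.
ΔV = V_B − V_A = 175 V.
W_field = −qΔV = −(-7.33×10⁻⁹ C)(175 V) = 1.29×10⁻⁶ J.

1.29×10⁻⁶ J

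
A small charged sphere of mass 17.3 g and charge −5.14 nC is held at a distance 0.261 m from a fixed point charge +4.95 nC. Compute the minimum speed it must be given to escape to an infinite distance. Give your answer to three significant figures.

0.0101 m/s

To just escape, total mechanical energy must reach zero at infinity: ½mv²_min + U = 0, so ½mv²_min = −U = |kQq|/r.
|U| = |kQq|/r = (8.99×10⁹ N·m²/C²)(4.95×10⁻⁹)(5.14×10⁻⁹)/(0.261) = 8.76×10⁻⁷ J.
v_min = √(2|U|/m) = √(2·8.76×10⁻⁷/0.0173) = 0.0101 m/s.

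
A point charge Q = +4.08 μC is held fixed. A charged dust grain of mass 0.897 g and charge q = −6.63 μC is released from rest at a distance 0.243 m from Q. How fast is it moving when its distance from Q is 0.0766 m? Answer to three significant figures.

Only the electrostatic force acts, so mechanical energy is conserved: ½mv² = U₁ − U₂ = kQq(1/r₁ − 1/r₂).
U₁ − U₂ = (8.99×10⁹ N·m²/C²)(4.08×10⁻⁶ C)(-6.63×10⁻⁶ C)(1/0.243 − 1/0.0766) = 2.17 J.
v = √(2·2.17/8.97×10⁻⁴) = 69.6 m/s.

69.6 m/s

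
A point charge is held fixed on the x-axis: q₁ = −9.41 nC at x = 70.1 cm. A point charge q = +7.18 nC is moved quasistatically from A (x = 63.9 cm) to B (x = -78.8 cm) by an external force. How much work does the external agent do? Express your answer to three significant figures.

9.39×10⁻⁶ J

For quasistatic motion the external work equals the change in potential energy: W_ext = qΔV = q(V_B − V_A).
At A: distance to the source charge is 0.0620 m; V_A = kq₁/r = -1360 V.
At B: distance to the source charge is 1.49 m; V_B = kq₁/r = -56.8 V.
ΔV = V_B − V_A = 1310 V.
W_ext = qΔV = (7.18×10⁻⁹ C)(1310 V) = 9.39×10⁻⁶ J.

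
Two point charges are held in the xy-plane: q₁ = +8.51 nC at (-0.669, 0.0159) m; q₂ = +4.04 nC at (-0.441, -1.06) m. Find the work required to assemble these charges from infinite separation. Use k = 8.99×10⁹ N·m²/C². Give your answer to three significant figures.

2.81×10⁻⁷ J

The assembly work is the sum of pairwise potential energies, U = Σ_{i<j} kqᵢqⱼ/rᵢⱼ.
Pair separations: r₁₂ = 1.10 m.
U = (2.81×10⁻⁷) = 2.81×10⁻⁷ J.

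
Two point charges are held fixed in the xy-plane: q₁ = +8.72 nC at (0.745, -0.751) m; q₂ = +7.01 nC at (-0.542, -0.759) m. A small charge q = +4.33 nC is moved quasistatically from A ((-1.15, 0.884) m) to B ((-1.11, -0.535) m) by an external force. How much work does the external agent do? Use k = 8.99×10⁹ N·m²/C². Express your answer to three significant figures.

3.37×10⁻⁷ J

For quasistatic motion the external work equals the change in potential energy: W_ext = qΔV = q(V_B − V_A).
At A: distances to the source charges are 2.50 m, 1.75 m; V_A = Σ kqᵢ/rᵢ = 67.3 V.
At B: distances to the source charges are 1.87 m, 0.611 m; V_B = Σ kqᵢ/rᵢ = 145 V.
ΔV = V_B − V_A = 77.9 V.
W_ext = qΔV = (4.33×10⁻⁹ C)(77.9 V) = 3.37×10⁻⁷ J.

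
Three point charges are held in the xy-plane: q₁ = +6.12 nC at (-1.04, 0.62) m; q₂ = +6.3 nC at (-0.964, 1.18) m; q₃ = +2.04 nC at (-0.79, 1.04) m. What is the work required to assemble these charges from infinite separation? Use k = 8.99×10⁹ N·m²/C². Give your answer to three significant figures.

1.36×10⁻⁶ J

The assembly work is the sum of pairwise potential energies, U = Σ_{i<j} kqᵢqⱼ/rᵢⱼ.
Pair separations: r₁₂ = 0.565 m, r₁₃ = 0.489 m, r₂₃ = 0.223 m.
U = (6.13×10⁻⁷) + (2.30×10⁻⁷) + (5.17×10⁻⁷) = 1.36×10⁻⁶ J.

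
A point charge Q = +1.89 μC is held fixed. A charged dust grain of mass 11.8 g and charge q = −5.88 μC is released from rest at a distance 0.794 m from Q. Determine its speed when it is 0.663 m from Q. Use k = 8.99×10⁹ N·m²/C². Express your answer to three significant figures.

Only the electrostatic force acts, so mechanical energy is conserved: ½mv² = U₁ − U₂ = kQq(1/r₁ − 1/r₂).
U₁ − U₂ = (8.99×10⁹ N·m²/C²)(1.89×10⁻⁶ C)(-5.88×10⁻⁶ C)(1/0.794 − 1/0.663) = 0.0249 J.
v = √(2·0.0249/0.0118) = 2.05 m/s.

2.05 m/s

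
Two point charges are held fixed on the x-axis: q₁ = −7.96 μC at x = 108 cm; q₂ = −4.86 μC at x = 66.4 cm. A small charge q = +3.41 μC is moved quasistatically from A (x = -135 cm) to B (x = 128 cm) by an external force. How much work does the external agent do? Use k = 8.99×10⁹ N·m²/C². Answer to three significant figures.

-1.29 J

For quasistatic motion the external work equals the change in potential energy: W_ext = qΔV = q(V_B − V_A).
At A: distances to the source charges are 2.43 m, 2.01 m; V_A = Σ kqᵢ/rᵢ = -5.11×10⁴ V.
At B: distances to the source charges are 0.200 m, 0.616 m; V_B = Σ kqᵢ/rᵢ = -4.29×10⁵ V.
ΔV = V_B − V_A = -3.78×10⁵ V.
W_ext = qΔV = (3.41×10⁻⁶ C)(-3.78×10⁵ V) = -1.29 J.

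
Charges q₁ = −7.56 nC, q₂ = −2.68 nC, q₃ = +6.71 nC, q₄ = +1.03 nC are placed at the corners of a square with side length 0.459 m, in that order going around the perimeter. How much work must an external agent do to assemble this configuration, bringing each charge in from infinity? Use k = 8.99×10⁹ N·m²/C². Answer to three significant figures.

The assembly work is the sum of pairwise potential energies, U = Σ_{i<j} kqᵢqⱼ/rᵢⱼ.
The four side pairs have separation 0.459 m and the two diagonal pairs 0.649 m.
Summing all 6 pair terms gives U = -7.13×10⁻⁷ J.

-7.13×10⁻⁷ J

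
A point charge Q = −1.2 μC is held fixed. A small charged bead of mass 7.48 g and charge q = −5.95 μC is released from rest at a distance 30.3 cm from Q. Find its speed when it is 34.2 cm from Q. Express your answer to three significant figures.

2.54 m/s

Only the electrostatic force acts, so mechanical energy is conserved: ½mv² = U₁ − U₂ = kQq(1/r₁ − 1/r₂).
U₁ − U₂ = (8.99×10⁹ N·m²/C²)(-1.20×10⁻⁶ C)(-5.95×10⁻⁶ C)(1/0.303 − 1/0.342) = 0.0242 J.
v = √(2·0.0242/7.48×10⁻³) = 2.54 m/s.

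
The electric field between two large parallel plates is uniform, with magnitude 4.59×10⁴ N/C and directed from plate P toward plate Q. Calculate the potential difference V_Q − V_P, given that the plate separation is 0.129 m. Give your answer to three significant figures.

In a uniform field, potential decreases in the direction of E: ΔV = −E·d for a displacement d parallel to E.
Going from P to Q is a displacement of 0.129 m along the field, so V_Q − V_P = −Ed = -5920 V.

-5920 V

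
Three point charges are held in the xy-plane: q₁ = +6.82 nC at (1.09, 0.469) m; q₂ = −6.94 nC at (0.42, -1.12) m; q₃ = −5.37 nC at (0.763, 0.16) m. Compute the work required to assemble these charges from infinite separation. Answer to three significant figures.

The assembly work is the sum of pairwise potential energies, U = Σ_{i<j} kqᵢqⱼ/rᵢⱼ.
Pair separations: r₁₂ = 1.72 m, r₁₃ = 0.450 m, r₂₃ = 1.33 m.
U = (-2.47×10⁻⁷) + (-7.32×10⁻⁷) + (2.53×10⁻⁷) = -7.26×10⁻⁷ J.

-7.26×10⁻⁷ J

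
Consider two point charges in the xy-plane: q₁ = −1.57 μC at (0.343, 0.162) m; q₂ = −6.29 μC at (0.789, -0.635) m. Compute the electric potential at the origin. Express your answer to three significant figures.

-9.30×10⁴ V

Electric potential is a scalar, so the contributions from each charge add algebraically: V = Σ kqᵢ/rᵢ.
Distances from the field point to each charge: r₁ = 0.379 m, r₂ = 1.01 m.
V = k[(-1.57×10⁻⁶)/(0.379) + (-6.29×10⁻⁶)/(1.01)] = -9.30×10⁴ V.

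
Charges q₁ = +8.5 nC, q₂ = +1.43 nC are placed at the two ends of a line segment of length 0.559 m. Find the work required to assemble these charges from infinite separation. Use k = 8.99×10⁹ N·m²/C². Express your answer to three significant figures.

1.95×10⁻⁷ J

The work to assemble the configuration equals its total potential energy, U = Σ kqᵢqⱼ/rᵢⱼ over all pairs.
The separation is r = 0.559 m.
U = (1.95×10⁻⁷) = 1.95×10⁻⁷ J.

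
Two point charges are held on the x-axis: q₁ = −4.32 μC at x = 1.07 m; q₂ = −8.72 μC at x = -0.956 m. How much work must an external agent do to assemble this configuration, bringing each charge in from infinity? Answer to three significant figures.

0.167 J

The assembly work is the sum of pairwise potential energies, U = Σ_{i<j} kqᵢqⱼ/rᵢⱼ.
Pair separations: r₁₂ = 2.03 m.
U = (0.167) = 0.167 J.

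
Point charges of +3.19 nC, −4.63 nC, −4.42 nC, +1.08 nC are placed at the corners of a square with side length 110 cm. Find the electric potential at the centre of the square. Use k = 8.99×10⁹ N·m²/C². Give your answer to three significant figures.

Electric potential is a scalar, so the contributions from each charge add algebraically: V = Σ kqᵢ/rᵢ.
The distance from each corner to the centre is a√2/2 = 0.778 m.
V = k[(3.19×10⁻⁹)/(0.778) + (-4.63×10⁻⁹)/(0.778) + (-4.42×10⁻⁹)/(0.778) + (1.08×10⁻⁹)/(0.778)] = -55.2 V.

-55.2 V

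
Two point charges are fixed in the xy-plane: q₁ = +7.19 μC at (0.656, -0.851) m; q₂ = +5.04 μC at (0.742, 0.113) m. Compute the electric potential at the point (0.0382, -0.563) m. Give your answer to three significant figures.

1.41×10⁵ V

The total potential is the scalar sum of each charge's contribution, V = Σ kqᵢ/rᵢ.
Distances from the field point to each charge: r₁ = 0.682 m, r₂ = 0.976 m.
V = k[(7.19×10⁻⁶)/(0.682) + (5.04×10⁻⁶)/(0.976)] = 1.41×10⁵ V.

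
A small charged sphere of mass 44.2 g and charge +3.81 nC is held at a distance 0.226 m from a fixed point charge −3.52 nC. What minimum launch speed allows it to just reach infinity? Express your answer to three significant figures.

To just escape, total mechanical energy must reach zero at infinity: ½mv²_min + U = 0, so ½mv²_min = −U = |kQq|/r.
|U| = |kQq|/r = (8.99×10⁹ N·m²/C²)(3.52×10⁻⁹)(3.81×10⁻⁹)/(0.226) = 5.33×10⁻⁷ J.
v_min = √(2|U|/m) = √(2·5.33×10⁻⁷/0.0442) = 4.91×10⁻³ m/s.

4.91×10⁻³ m/s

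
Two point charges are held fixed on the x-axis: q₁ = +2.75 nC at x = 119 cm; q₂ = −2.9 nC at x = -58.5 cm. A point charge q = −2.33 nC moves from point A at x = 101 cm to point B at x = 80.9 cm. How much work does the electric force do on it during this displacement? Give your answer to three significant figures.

The work done by the electric force is W_field = −ΔU = −q(V_B − V_A) = q(V_A − V_B).
At A: distances to the source charges are 0.180 m, 1.59 m; V_A = Σ kqᵢ/rᵢ = 121 V.
At B: distances to the source charges are 0.381 m, 1.39 m; V_B = Σ kqᵢ/rᵢ = 46.2 V.
ΔV = V_B − V_A = -74.8 V.
W_field = −qΔV = −(-2.33×10⁻⁹ C)(-74.8 V) = -1.74×10⁻⁷ J.

-1.74×10⁻⁷ J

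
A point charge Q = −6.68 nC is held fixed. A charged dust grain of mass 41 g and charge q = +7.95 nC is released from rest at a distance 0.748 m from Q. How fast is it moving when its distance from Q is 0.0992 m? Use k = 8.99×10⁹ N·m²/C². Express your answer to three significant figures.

Only the electrostatic force acts, so mechanical energy is conserved: ½mv² = U₁ − U₂ = kQq(1/r₁ − 1/r₂).
U₁ − U₂ = (8.99×10⁹ N·m²/C²)(-6.68×10⁻⁹ C)(7.95×10⁻⁹ C)(1/0.748 − 1/0.0992) = 4.17×10⁻⁶ J.
v = √(2·4.17×10⁻⁶/0.0410) = 0.0143 m/s.

0.0143 m/s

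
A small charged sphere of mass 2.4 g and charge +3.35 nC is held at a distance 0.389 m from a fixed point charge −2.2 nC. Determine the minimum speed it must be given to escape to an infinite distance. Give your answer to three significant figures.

To just escape, total mechanical energy must reach zero at infinity: ½mv²_min + U = 0, so ½mv²_min = −U = |kQq|/r.
|U| = |kQq|/r = (8.99×10⁹ N·m²/C²)(2.20×10⁻⁹)(3.35×10⁻⁹)/(0.389) = 1.70×10⁻⁷ J.
v_min = √(2|U|/m) = √(2·1.70×10⁻⁷/2.40×10⁻³) = 0.0119 m/s.

0.0119 m/s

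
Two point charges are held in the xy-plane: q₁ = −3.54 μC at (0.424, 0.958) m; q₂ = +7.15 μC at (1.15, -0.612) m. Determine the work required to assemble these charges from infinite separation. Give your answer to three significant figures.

-0.132 J

The work to assemble the configuration equals its total potential energy, U = Σ kqᵢqⱼ/rᵢⱼ over all pairs.
Pair separations: r₁₂ = 1.73 m.
U = (-0.132) = -0.132 J.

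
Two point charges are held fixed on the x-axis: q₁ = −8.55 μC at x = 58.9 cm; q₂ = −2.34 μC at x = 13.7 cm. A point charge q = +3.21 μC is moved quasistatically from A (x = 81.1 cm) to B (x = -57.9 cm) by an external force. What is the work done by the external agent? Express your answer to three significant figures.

0.906 J

For quasistatic motion the external work equals the change in potential energy: W_ext = qΔV = q(V_B − V_A).
At A: distances to the source charges are 0.222 m, 0.674 m; V_A = Σ kqᵢ/rᵢ = -3.77×10⁵ V.
At B: distances to the source charges are 1.17 m, 0.716 m; V_B = Σ kqᵢ/rᵢ = -9.52×10⁴ V.
ΔV = V_B − V_A = 2.82×10⁵ V.
W_ext = qΔV = (3.21×10⁻⁶ C)(2.82×10⁵ V) = 0.906 J.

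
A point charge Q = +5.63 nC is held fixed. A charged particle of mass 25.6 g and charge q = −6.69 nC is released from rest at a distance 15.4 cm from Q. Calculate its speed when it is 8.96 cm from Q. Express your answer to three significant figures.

Only the electrostatic force acts, so mechanical energy is conserved: ½mv² = U₁ − U₂ = kQq(1/r₁ − 1/r₂).
U₁ − U₂ = (8.99×10⁹ N·m²/C²)(5.63×10⁻⁹ C)(-6.69×10⁻⁹ C)(1/0.154 − 1/0.0896) = 1.58×10⁻⁶ J.
v = √(2·1.58×10⁻⁶/0.0256) = 0.0111 m/s.

0.0111 m/s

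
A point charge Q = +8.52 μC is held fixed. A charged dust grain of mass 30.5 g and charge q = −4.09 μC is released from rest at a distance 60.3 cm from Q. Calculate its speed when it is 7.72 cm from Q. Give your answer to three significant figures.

15.2 m/s

Only the electrostatic force acts, so mechanical energy is conserved: ½mv² = U₁ − U₂ = kQq(1/r₁ − 1/r₂).
U₁ − U₂ = (8.99×10⁹ N·m²/C²)(8.52×10⁻⁶ C)(-4.09×10⁻⁶ C)(1/0.603 − 1/0.0772) = 3.54 J.
v = √(2·3.54/0.0305) = 15.2 m/s.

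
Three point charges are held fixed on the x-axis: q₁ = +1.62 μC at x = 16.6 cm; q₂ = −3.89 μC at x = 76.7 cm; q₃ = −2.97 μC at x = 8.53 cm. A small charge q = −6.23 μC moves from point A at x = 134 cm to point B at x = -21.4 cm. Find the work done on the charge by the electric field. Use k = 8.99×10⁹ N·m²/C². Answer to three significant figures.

The work done by the electric force is W_field = −ΔU = −q(V_B − V_A) = q(V_A − V_B).
At A: distances to the source charges are 1.17 m, 0.573 m, 1.25 m; V_A = Σ kqᵢ/rᵢ = -6.99×10⁴ V.
At B: distances to the source charges are 0.380 m, 0.981 m, 0.299 m; V_B = Σ kqᵢ/rᵢ = -8.65×10⁴ V.
ΔV = V_B − V_A = -1.66×10⁴ V.
W_field = −qΔV = −(-6.23×10⁻⁶ C)(-1.66×10⁴ V) = -0.104 J.

-0.104 J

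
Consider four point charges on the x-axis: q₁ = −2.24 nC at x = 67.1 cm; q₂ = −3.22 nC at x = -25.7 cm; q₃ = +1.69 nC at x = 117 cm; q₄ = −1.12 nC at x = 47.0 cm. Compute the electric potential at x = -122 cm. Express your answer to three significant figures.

The total potential is the scalar sum of each charge's contribution, V = Σ kqᵢ/rᵢ.
Distances from the field point to each charge: r₁ = 1.89 m, r₂ = 0.963 m, r₃ = 2.39 m, r₄ = 1.69 m.
V = k[(-2.24×10⁻⁹)/(1.89) + (-3.22×10⁻⁹)/(0.963) + (1.69×10⁻⁹)/(2.39) + (-1.12×10⁻⁹)/(1.69)] = -40.3 V.

-40.3 V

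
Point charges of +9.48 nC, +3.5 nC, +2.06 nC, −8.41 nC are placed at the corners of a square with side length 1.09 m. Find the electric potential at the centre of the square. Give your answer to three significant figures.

The total potential is the scalar sum of each charge's contribution, V = Σ kqᵢ/rᵢ.
The distance from each corner to the centre is a√2/2 = 0.771 m.
V = k[(9.48×10⁻⁹)/(0.771) + (3.50×10⁻⁹)/(0.771) + (2.06×10⁻⁹)/(0.771) + (-8.41×10⁻⁹)/(0.771)] = 77.3 V.

77.3 V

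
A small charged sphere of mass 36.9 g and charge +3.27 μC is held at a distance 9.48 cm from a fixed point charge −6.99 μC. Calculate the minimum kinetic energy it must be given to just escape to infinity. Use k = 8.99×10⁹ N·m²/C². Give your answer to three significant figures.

To just escape, total mechanical energy must reach zero at infinity: ½mv²_min + U = 0, so ½mv²_min = −U = |kQq|/r.
|U| = |kQq|/r = (8.99×10⁹ N·m²/C²)(6.99×10⁻⁶)(3.27×10⁻⁶)/(0.0948) = 2.17 J.

2.17 J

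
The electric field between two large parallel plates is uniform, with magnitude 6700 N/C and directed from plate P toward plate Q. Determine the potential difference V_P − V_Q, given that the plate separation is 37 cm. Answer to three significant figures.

2480 V

In a uniform field, potential decreases in the direction of E: ΔV = −E·d for a displacement d parallel to E.
Going from Q to P is a displacement of 37 cm opposite to the field, so V_P − V_Q = +Ed = 2480 V.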